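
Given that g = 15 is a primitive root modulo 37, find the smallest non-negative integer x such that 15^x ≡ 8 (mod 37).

3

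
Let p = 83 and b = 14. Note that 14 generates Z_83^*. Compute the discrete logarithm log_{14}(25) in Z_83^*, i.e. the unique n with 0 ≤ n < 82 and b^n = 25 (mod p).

Baby-step giant-step with m = ceil(sqrt(82)) = 10.
Baby table (14^j mod 83 for j=0..9):
  0:1  1:14  2:30  3:5  4:70  5:67  6:25  7:18
  8:3  9:42
Giant step factor: 14^(-10) ≡ 12 (mod 83).
Scan 25·12^i mod 83 for i = 0, 1, …:
  i=0: 25
Match at i=0, j=6: n = 0·10 + 6 = 6.

6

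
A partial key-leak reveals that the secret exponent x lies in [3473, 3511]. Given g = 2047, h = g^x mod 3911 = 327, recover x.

3477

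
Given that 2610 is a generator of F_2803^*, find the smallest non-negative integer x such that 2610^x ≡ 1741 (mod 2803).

1562

Baby-step giant-step with m = ceil(sqrt(2802)) = 53.
Baby table (2610^j mod 2803 for j=0..52):
  0:1  1:2610  2:810  3:638  4:198  5:1028  6:609  7:189
  8:2765  9:1728  10:53  11:983  12:885  13:178  14:2085  15:1227
  16:1444  17:1608  18:789  19:1888  20:6  21:1645  22:2057  23:1025
  24:1188  25:562  26:851  27:1134  28:2575  29:1959  30:318  31:292
  32:2507  33:1068  34:1298  35:1756  36:255  37:1239  38:1931  39:116
  40:36  41:1461  42:1130  43:544  44:1522  45:569  46:2303  47:1198
  48:1435  49:542  50:1908  51:1752  52:1027
Giant step factor: 2610^(-53) ≡ 1052 (mod 2803).
Scan 1741·1052^i mod 2803 for i = 0, 1, …:
  i=0: 1741   i=1: 1173   i=2: 676   i=3: 1993
  i=4: 2795   i=5: 2796   i=6: 1045   i=7: 564
  i=8: 1895   i=9: 607     …   i=28: 2244
  i=29: 562
Match at i=29, j=25: x = 29·53 + 25 = 1562.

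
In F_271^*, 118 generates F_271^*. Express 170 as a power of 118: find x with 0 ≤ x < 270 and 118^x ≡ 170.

Baby-step giant-step with m = ceil(sqrt(270)) = 17.
Baby table (118^j mod 271 for j=0..16):
  0:1  1:118  2:103  3:230  4:40  5:113  6:55  7:257
  8:245  9:184  10:32  11:253  12:44  13:43  14:196  15:93
  16:134
Giant step factor: 118^(-17) ≡ 222 (mod 271).
Scan 170·222^i mod 271 for i = 0, 1, …:
  i=0: 170   i=1: 71   i=2: 44
Match at i=2, j=12: x = 2·17 + 12 = 46.

46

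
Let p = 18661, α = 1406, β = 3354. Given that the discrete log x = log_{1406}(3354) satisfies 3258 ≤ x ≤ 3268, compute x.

Compute 1406^3258 mod 18661 = 9728, then multiply by 1406 repeatedly:
  1406^3258=9728  1406^3259=17716  1406^3260=14922  1406^3261=5368  1406^3262=8364
  1406^3263=3354
Found 3354 at exponent 3263.

3263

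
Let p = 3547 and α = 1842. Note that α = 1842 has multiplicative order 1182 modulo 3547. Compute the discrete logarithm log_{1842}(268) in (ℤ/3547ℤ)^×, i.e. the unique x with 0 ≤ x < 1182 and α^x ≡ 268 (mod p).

Baby-step giant-step with m = ceil(sqrt(1182)) = 35.
Baby table (1842^j mod 3547 for j=0..34):
  0:1  1:1842  2:2032  3:859  4:316  5:364  6:105  7:1872
  8:540  9:1520  10:1257  11:2750  12:384  13:1475  14:3495  15:3532
  16:746  17:1443  18:1303  19:2354  20:1634  21:1972  22:296  23:2541
  24:2029  25:2427  26:1314  27:1334  28:2704  29:780  30:225  31:2998
  32:3184  33:1737  34:160
Giant step factor: 1842^(-35) ≡ 3080 (mod 3547).
Scan 268·3080^i mod 3547 for i = 0, 1, …:
  i=0: 268   i=1: 2536   i=2: 386   i=3: 635
  i=4: 1403   i=5: 994   i=6: 459   i=7: 2014
  i=8: 2964   i=9: 2689     …   i=31: 1254
  i=32: 3184
Match at i=32, j=32: x = 32·35 + 32 = 1152.

1152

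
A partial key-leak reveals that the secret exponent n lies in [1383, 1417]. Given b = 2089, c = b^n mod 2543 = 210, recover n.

1386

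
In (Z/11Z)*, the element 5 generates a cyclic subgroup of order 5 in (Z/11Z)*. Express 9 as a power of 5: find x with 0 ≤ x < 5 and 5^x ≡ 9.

Successive powers of 5 modulo 11:
  5^0=1  5^1=5  5^2=3  5^3=4  5^4=9
So 5^4 ≡ 9 (mod 11), giving x = 4.

4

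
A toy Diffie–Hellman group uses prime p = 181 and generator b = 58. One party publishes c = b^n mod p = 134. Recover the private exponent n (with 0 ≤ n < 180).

127

Baby-step giant-step with m = ceil(sqrt(180)) = 14.
Baby table (58^j mod 181 for j=0..13):
  0:1  1:58  2:106  3:175  4:14  5:88  6:36  7:97
  8:15  9:146  10:142  11:91  12:29  13:53
Giant step factor: 58^(-14) ≡ 60 (mod 181).
Scan 134·60^i mod 181 for i = 0, 1, …:
  i=0: 134   i=1: 76   i=2: 35   i=3: 109
  i=4: 24   i=5: 173   i=6: 63   i=7: 160
  i=8: 7   i=9: 58
Match at i=9, j=1: n = 9·14 + 1 = 127.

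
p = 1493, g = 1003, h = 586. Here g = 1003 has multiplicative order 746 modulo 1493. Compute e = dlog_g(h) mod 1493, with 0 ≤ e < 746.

488

Baby-step giant-step with m = ceil(sqrt(746)) = 28.
Baby table (1003^j mod 1493 for j=0..27):
  0:1  1:1003  2:1220  3:893  4:1372  5:1063  6:187  7:936
  8:1204  9:1268  10:1261  11:212  12:630  13:351  14:1198  15:1222
  16:1406  17:826  18:1356  19:1438  20:76  21:85  22:154  23:683
  24:1255  25:166  26:775  27:965
Giant step factor: 1003^(-28) ≡ 530 (mod 1493).
Scan 586·530^i mod 1493 for i = 0, 1, …:
  i=0: 586   i=1: 36   i=2: 1164   i=3: 311
  i=4: 600   i=5: 1484   i=6: 1202   i=7: 1042
  i=8: 1343   i=9: 1122     …   i=16: 1297
  i=17: 630
Match at i=17, j=12: e = 17·28 + 12 = 488.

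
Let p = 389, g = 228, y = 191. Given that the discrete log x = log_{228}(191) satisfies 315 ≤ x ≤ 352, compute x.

Compute 228^315 mod 389 = 191, then multiply by 228 repeatedly:
  228^315=191
Found 191 at exponent 315.

315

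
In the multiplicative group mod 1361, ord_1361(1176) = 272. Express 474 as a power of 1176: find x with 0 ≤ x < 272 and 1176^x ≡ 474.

Successive powers of 1176 modulo 1361:
  1176^0=1  1176^1=1176  1176^2=200  1176^3=1108  1176^4=531  1176^5=1118
  1176^6=42  1176^7=396  1176^8=234  1176^9=262  1176^10=526  1176^11=682
  1176^12=403  1176^13=300  1176^14=301  1176^15=116  1176^16=316  1176^17=63
  1176^18=594  1176^19=351  1176^20=393  1176^21=789  1176^22=1023  1176^23=1285
  1176^24=450  1176^25=1132  1176^26=174  1176^27=474
So 1176^27 ≡ 474 (mod 1361), giving x = 27.

27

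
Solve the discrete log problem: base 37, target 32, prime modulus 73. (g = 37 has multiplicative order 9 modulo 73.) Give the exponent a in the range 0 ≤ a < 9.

Successive powers of 37 modulo 73:
  37^0=1  37^1=37  37^2=55  37^3=64  37^4=32
So 37^4 ≡ 32 (mod 73), giving a = 4.

4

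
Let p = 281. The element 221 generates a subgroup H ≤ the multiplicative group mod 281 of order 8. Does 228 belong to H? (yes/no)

228 ∈ ⟨221⟩ iff 228^8 ≡ 1 (mod 281), since |⟨221⟩| = 8.
228^8 mod 281 = 1.
Since 1 = 1, 228 lies in the subgroup.

yes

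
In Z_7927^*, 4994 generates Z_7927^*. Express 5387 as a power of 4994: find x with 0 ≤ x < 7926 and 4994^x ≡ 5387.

5786

Baby-step giant-step with m = ceil(sqrt(7926)) = 90.
Baby table (4994^j mod 7927 for j=0..89):
  0:1  1:4994  2:1694  3:1727  4:62  5:475  6:1977  7:4023
  8:3844  9:5669  10:3669  11:3689  12:518  13:2690  14:5522  15:6762
  16:408  17:313  18:1503  19:7040  20:1515  21:3552  22:5989  23:495
  24:6733  25:6195  26:6676  27:6909  28:5242  29:3594  30:1708  31:300
  32:7924  33:872  34:2845  35:2746  36:7741  37:6502  38:1996  39:3785
  40:4322  41:6774  42:4847  43:4787  44:6373  45:7784  46:7215  47:3495
  48:6703  49:6988  50:3418  51:2661  52:3382  53:5198  54:5814  55:6442
  56:3582  57:5196  58:3753  59:3054  60:128  61:5072  62:2803  63:7027
  64:9  65:5311  66:7319  67:7616  68:558  69:4275  70:1939  71:4499
  72:2888  73:3459  74:1313  75:1493  76:4662  77:429  78:2136  79:5369
  80:3672  81:2817  82:5600  83:7871  84:5708  85:260  86:6339  87:4455
  88:5108  89:266
Giant step factor: 4994^(-90) ≡ 6973 (mod 7927).
Scan 5387·6973^i mod 7927 for i = 0, 1, …:
  i=0: 5387   i=1: 5425   i=2: 881   i=3: 7715
  i=4: 4073   i=5: 6515   i=6: 7385   i=7: 1813
  i=8: 6411   i=9: 3550     …   i=63: 6657
  i=64: 6676
Match at i=64, j=26: x = 64·90 + 26 = 5786.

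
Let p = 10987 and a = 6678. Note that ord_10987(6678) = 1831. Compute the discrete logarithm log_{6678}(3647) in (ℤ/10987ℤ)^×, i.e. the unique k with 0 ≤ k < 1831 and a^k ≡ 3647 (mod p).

1332

Baby-step giant-step with m = ceil(sqrt(1831)) = 43.
Baby table (6678^j mod 10987 for j=0..42):
  0:1  1:6678  2:10438  3:3436  4:4752  5:3400  6:6058  7:1190
  8:3219  9:5910  10:1676  11:7562  12:2784  13:1548  14:9764  15:7134
  16:1220  17:5793  18:427  19:5873  20:7291  21:5901  22:7496  23:1516
  24:4821  25:2728  26:1138  27:7547  28:1497  29:9783  30:2172  31:1776
  32:5155  33:2819  34:4551  35:1536  36:6537  37:2735  38:3936  39:3704
  40:3575  41:10086  42:3998
Giant step factor: 6678^(-43) ≡ 6996 (mod 10987).
Scan 3647·6996^i mod 10987 for i = 0, 1, …:
  i=0: 3647   i=1: 2598   i=2: 3110   i=3: 3300
  i=4: 3113   i=5: 2314   i=6: 4893   i=7: 6923
  i=8: 2612   i=9: 2171     …   i=29: 1637
  i=30: 3998
Match at i=30, j=42: k = 30·43 + 42 = 1332.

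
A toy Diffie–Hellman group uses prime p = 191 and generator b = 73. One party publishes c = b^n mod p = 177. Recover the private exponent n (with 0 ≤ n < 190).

Baby-step giant-step with m = ceil(sqrt(190)) = 14.
Baby table (73^j mod 191 for j=0..13):
  0:1  1:73  2:172  3:141  4:170  5:186  6:17  7:95
  8:59  9:105  10:25  11:106  12:98  13:87
Giant step factor: 73^(-14) ≡ 4 (mod 191).
Scan 177·4^i mod 191 for i = 0, 1, …:
  i=0: 177   i=1: 135   i=2: 158   i=3: 59
Match at i=3, j=8: n = 3·14 + 8 = 50.

50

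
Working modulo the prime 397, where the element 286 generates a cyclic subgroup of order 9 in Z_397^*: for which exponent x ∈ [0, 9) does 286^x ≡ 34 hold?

Successive powers of 286 modulo 397:
  286^0=1  286^1=286  286^2=14  286^3=34
So 286^3 ≡ 34 (mod 397), giving x = 3.

3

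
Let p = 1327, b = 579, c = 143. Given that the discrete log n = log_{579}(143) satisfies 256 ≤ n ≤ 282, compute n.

Compute 579^256 mod 1327 = 143, then multiply by 579 repeatedly:
  579^256=143
Found 143 at exponent 256.

256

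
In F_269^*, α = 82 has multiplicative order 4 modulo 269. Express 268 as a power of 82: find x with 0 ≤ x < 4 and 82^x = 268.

2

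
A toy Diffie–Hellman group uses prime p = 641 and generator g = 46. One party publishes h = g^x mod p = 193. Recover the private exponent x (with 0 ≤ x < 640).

2

Successive powers of 46 modulo 641:
  46^0=1  46^1=46  46^2=193
So 46^2 ≡ 193 (mod 641), giving x = 2.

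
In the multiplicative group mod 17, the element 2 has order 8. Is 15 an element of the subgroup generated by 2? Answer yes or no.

yes

⟨2⟩ has order 8; its elements mod 17 are {1, 2, 4, 8, 9, 13, 15, 16}.
15 is in this set.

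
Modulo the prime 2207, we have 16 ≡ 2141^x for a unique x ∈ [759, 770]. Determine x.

Compute 2141^759 mod 2207 = 1749, then multiply by 2141 repeatedly:
  2141^759=1749  2141^760=1537  2141^761=80  2141^762=1341  2141^763=1981
  2141^764=1674  2141^765=2073  2141^766=16
Found 16 at exponent 766.

766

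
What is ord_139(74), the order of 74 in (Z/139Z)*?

46

The order of 74 must divide p − 1 = 138 = 2 · 3 · 23.
Divisors: 1, 2, 3, 6, 23, 46, 69, 138.
Check each in increasing order: 74^1 ≡ 74;  74^2 ≡ 55;  74^3 ≡ 39;  74^6 ≡ 131;  74^23 ≡ 138;  74^46 ≡ 1.
Smallest exponent giving 1 is 46.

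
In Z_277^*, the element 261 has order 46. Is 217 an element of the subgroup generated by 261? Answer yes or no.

no

217 ∈ ⟨261⟩ iff 217^46 ≡ 1 (mod 277), since |⟨261⟩| = 46.
217^46 mod 277 = 276.
Since 276 ≠ 1, 217 does not lie in the subgroup.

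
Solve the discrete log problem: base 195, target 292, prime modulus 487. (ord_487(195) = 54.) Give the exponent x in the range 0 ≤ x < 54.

Successive powers of 195 modulo 487:
  195^0=1  195^1=195  195^2=39  195^3=300  195^4=60  195^5=12
  195^6=392  195^7=468  195^8=191  195^9=233  195^10=144  195^11=321
  195^12=259  195^13=344  195^14=361  195^15=267  195^16=443  195^17=186
  195^18=232  195^19=436  195^20=282  195^21=446  195^22=284  195^23=349
  195^24=362  195^25=462  195^26=482  195^27=486  195^28=292
So 195^28 ≡ 292 (mod 487), giving x = 28.

28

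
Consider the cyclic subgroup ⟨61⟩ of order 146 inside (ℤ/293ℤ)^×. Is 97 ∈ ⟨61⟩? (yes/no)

97 ∈ ⟨61⟩ iff 97^146 ≡ 1 (mod 293), since |⟨61⟩| = 146.
97^146 mod 293 = 1.
Since 1 = 1, 97 lies in the subgroup.

yes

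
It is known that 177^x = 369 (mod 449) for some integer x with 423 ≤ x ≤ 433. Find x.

424

Compute 177^423 mod 449 = 238, then multiply by 177 repeatedly:
  177^423=238  177^424=369
Found 369 at exponent 424.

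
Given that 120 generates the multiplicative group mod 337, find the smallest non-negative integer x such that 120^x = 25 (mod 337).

Baby-step giant-step with m = ceil(sqrt(336)) = 19.
Baby table (120^j mod 337 for j=0..18):
  0:1  1:120  2:246  3:201  4:193  5:244  6:298  7:38
  8:179  9:249  10:224  11:257  12:173  13:203  14:96  15:62
  16:26  17:87  18:330
Giant step factor: 120^(-19) ≡ 270 (mod 337).
Scan 25·270^i mod 337 for i = 0, 1, …:
  i=0: 25   i=1: 10   i=2: 4   i=3: 69
  i=4: 95   i=5: 38
Match at i=5, j=7: x = 5·19 + 7 = 102.

102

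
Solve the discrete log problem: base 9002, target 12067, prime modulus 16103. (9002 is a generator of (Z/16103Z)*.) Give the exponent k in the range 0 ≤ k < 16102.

Baby-step giant-step with m = ceil(sqrt(16102)) = 127.
Baby table (9002^j mod 16103 for j=0..126):
  0:1  1:9002  2:5708  3:14846  4:4895  5:6982  6:1955  7:14434
  8:15864  9:6324  10:4543  11:10569  12:5614  13:6014  14:15845  15:12419
  16:8812  17:2246  18:9227  19:2180  20:10906  21:11924  22:13353  23:10914
  24:3425  25:10708  26:858  27:10379  28:2152  29:395  30:13130  31:240
  32:2678  33:1165  34:4277  35:15384  36:968  37:2213  38:2015  39:7052
  40:4078  41:11419  42:8389  43:10811  44:10193  45:2492  46:1505  47:5387
  48:7641  49:8369  50:7904  51:8754  52:11529  53:223  54:10674  55:747
  56:9543  57:12684  58:11098  59:1184  60:14285  61:11115  62:9291  63:14703
  64:5849  65:11991  66:4573  67:6878  68:15824  69:510  70:1665  71:12540
  72:3050  73:485  74:2057  75:14767  76:2269  77:6934  78:4640  79:14201
  80:11788  81:12909  82:7570  83:13347  84:5211  85:1383  86:2147  87:3694
  88:693  89:6525  90:10409  91:14564  92:10605  93:7626  94:2163  95:2799
  96:11506  97:2516  98:8214  99:13555  100:9679  101:13128  102:14442  103:7365
  104:3679  105:10590  106:1420  107:13161  108:5551  109:2493  110:10507  111:11095
  112:6384  113:13264  114:14886  115:10709  116:9860  117:16087  118:895  119:5290
  120:4009  121:2195  122:1009  123:926  124:10601  125:3824  126:11537
Giant step factor: 9002^(-127) ≡ 13198 (mod 16103).
Scan 12067·13198^i mod 16103 for i = 0, 1, …:
  i=0: 12067   i=1: 1596   i=2: 1284   i=3: 5876
  i=4: 15503   i=5: 3876   i=6: 12320   i=7: 7369
  i=8: 10045   i=9: 14014     …   i=95: 5273
  i=96: 11991
Match at i=96, j=65: k = 96·127 + 65 = 12257.

12257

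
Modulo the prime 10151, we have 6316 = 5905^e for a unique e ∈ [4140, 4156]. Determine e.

4151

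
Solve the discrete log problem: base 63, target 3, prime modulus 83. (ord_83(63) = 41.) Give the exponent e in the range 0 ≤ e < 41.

35

Baby-step giant-step with m = ceil(sqrt(41)) = 7.
Baby table (63^j mod 83 for j=0..6):
  0:1  1:63  2:68  3:51  4:59  5:65  6:28
Giant step factor: 63^(-7) ≡ 4 (mod 83).
Scan 3·4^i mod 83 for i = 0, 1, …:
  i=0: 3   i=1: 12   i=2: 48   i=3: 26
  i=4: 21   i=5: 1
Match at i=5, j=0: e = 5·7 + 0 = 35.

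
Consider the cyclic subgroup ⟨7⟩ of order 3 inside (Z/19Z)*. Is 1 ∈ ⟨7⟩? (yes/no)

yes

1 ∈ ⟨7⟩ iff 1^3 ≡ 1 (mod 19), since |⟨7⟩| = 3.
1^3 mod 19 = 1.
Since 1 = 1, 1 lies in the subgroup.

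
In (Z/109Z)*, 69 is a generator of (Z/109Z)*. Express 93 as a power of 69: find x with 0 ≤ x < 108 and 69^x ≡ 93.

30

Successive powers of 69 modulo 109:
  69^0=1  69^1=69  69^2=74  69^3=92  69^4=26  69^5=50
  69^6=71  69^7=103  69^8=22  69^9=101  69^10=102  69^11=62
  69^12=27  69^13=10  69^14=36  69^15=86  69^16=48  69^17=42
  69^18=64  69^19=56  69^20=49  69^21=2  69^22=29  69^23=39
  69^24=75  69^25=52  69^26=100  69^27=33  69^28=97  69^29=44
  69^30=93
So 69^30 ≡ 93 (mod 109), giving x = 30.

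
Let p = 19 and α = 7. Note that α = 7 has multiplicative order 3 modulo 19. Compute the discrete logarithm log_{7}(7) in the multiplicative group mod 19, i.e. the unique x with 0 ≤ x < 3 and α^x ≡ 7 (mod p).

Successive powers of 7 modulo 19:
  7^0=1  7^1=7
So 7^1 ≡ 7 (mod 19), giving x = 1.

1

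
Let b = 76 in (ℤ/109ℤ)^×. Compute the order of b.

The order of 76 must divide p − 1 = 108 = 2^2 · 3^3.
Divisors: 1, 2, 3, 4, 6, 9, 12, 18, 27, 36, 54, 108.
Check each in increasing order: 76^1 ≡ 76;  76^2 ≡ 108;  76^3 ≡ 33;  76^4 ≡ 1.
Smallest exponent giving 1 is 4.

4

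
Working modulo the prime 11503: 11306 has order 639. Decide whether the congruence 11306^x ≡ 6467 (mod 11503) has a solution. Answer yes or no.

6467 ∈ ⟨11306⟩ iff 6467^639 ≡ 1 (mod 11503), since |⟨11306⟩| = 639.
6467^639 mod 11503 = 1.
Since 1 = 1, 6467 lies in the subgroup.

yes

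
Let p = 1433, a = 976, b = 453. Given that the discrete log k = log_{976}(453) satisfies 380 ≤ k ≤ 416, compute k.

403

Compute 976^380 mod 1433 = 1293, then multiply by 976 repeatedly:
  976^380=1293  976^381=928  976^382=72  976^383=55  976^384=659
  976^385=1200  976^386=439  976^387=1430  976^388=1371  976^389=1107
  976^390=1383  976^391=1355  976^392=1254  976^393=122  976^394=133
  976^395=838  976^396=1078  976^397=306  976^398=592  976^399=293
  976^400=801  976^401=791  976^402=1062  976^403=453
Found 453 at exponent 403.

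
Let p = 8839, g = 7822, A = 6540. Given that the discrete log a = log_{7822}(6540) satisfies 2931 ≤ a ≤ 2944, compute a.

2936

Compute 7822^2931 mod 8839 = 2053, then multiply by 7822 repeatedly:
  7822^2931=2053  7822^2932=6942  7822^2933=2347  7822^2934=8470  7822^2935=4035
  7822^2936=6540
Found 6540 at exponent 2936.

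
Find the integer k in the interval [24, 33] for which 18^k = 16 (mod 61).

28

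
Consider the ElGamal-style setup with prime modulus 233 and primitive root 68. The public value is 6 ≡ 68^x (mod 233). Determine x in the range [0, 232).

175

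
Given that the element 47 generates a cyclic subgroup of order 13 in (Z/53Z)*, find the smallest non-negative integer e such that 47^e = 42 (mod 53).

9

Successive powers of 47 modulo 53:
  47^0=1  47^1=47  47^2=36  47^3=49  47^4=24  47^5=15
  47^6=16  47^7=10  47^8=46  47^9=42
So 47^9 ≡ 42 (mod 53), giving e = 9.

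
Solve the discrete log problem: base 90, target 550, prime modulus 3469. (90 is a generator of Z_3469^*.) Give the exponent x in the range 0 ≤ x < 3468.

2877

Baby-step giant-step with m = ceil(sqrt(3468)) = 59.
Baby table (90^j mod 3469 for j=0..58):
  0:1  1:90  2:1162  3:510  4:803  5:2890  6:3394  7:188
  8:3044  9:3378  10:2217  11:1797  12:2156  13:3245  14:654  15:3356
  16:237  17:516  18:1343  19:2924  20:2985  21:1537  22:3039  23:2928
  24:3345  25:2716  26:1610  27:2671  28:1029  29:2416  30:2362  31:971
  32:665  33:877  34:2612  35:2657  36:3238  37:24  38:2160  39:136
  40:1833  41:1927  42:3449  43:1669  44:1043  45:207  46:1285  47:1173
  48:1500  49:3178  50:1562  51:1820  52:757  53:2219  54:1977  55:1011
  56:796  57:2260  58:2198
Giant step factor: 90^(-59) ≡ 319 (mod 3469).
Scan 550·319^i mod 3469 for i = 0, 1, …:
  i=0: 550   i=1: 2000   i=2: 3173   i=3: 2708
  i=4: 71   i=5: 1835   i=6: 2573   i=7: 2103
  i=8: 1340   i=9: 773     …   i=47: 664
  i=48: 207
Match at i=48, j=45: x = 48·59 + 45 = 2877.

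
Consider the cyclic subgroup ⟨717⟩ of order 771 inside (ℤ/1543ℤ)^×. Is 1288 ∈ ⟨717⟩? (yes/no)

1288 ∈ ⟨717⟩ iff 1288^771 ≡ 1 (mod 1543), since |⟨717⟩| = 771.
1288^771 mod 1543 = 1542.
Since 1542 ≠ 1, 1288 does not lie in the subgroup.

no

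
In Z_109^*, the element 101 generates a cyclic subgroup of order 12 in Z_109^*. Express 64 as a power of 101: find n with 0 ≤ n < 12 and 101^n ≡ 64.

2

Successive powers of 101 modulo 109:
  101^0=1  101^1=101  101^2=64
So 101^2 ≡ 64 (mod 109), giving n = 2.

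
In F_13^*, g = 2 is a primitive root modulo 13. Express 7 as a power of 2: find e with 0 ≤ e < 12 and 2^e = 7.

11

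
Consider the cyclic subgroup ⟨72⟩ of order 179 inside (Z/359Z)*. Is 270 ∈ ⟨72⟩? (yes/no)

yes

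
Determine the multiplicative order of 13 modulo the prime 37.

36

The order of 13 must divide p − 1 = 36 = 2^2 · 3^2.
Divisors: 1, 2, 3, 4, 6, 9, 12, 18, 36.
Check each in increasing order: 13^1 ≡ 13;  13^2 ≡ 21;  13^3 ≡ 14;  13^4 ≡ 34;  13^6 ≡ 11;  13^9 ≡ 6;  13^12 ≡ 10;  13^18 ≡ 36;  13^36 ≡ 1.
Smallest exponent giving 1 is 36.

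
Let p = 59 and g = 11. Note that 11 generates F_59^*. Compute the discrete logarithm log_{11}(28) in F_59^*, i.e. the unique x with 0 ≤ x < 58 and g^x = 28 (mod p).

24

Baby-step giant-step with m = ceil(sqrt(58)) = 8.
Baby table (11^j mod 59 for j=0..7):
  0:1  1:11  2:3  3:33  4:9  5:40  6:27  7:2
Giant step factor: 11^(-8) ≡ 51 (mod 59).
Scan 28·51^i mod 59 for i = 0, 1, …:
  i=0: 28   i=1: 12   i=2: 22   i=3: 1
Match at i=3, j=0: x = 3·8 + 0 = 24.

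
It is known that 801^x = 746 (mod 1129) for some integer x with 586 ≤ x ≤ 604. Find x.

Compute 801^586 mod 1129 = 970, then multiply by 801 repeatedly:
  801^586=970  801^587=218  801^588=752  801^589=595  801^590=157
  801^591=438  801^592=848  801^593=719  801^594=129  801^595=590
  801^596=668  801^597=1051  801^598=746
Found 746 at exponent 598.

598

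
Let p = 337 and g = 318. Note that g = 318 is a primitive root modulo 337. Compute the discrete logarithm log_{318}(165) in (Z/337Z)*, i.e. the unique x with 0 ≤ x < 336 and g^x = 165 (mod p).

Successive powers of 318 modulo 337:
  318^0=1  318^1=318  318^2=24  318^3=218  318^4=239  318^5=177
  318^6=7  318^7=204  318^8=168  318^9=178  318^10=325  318^11=228
  318^12=49  318^13=80  318^14=165
So 318^14 ≡ 165 (mod 337), giving x = 14.

14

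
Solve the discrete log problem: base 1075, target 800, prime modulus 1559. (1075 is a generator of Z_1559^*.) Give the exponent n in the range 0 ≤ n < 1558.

660

Baby-step giant-step with m = ceil(sqrt(1558)) = 40.
Baby table (1075^j mod 1559 for j=0..39):
  0:1  1:1075  2:406  3:1489  4:1141  5:1201  6:223  7:1198
  8:116  9:1539  10:326  11:1234  12:1400  13:565  14:924  15:217
  16:984  17:798  18:400  19:1275  20:264  21:62  22:1172  23:228
  24:337  25:587  26:1189  27:1354  28:1003  29:956  30:319  31:1504
  32:117  33:1055  34:732  35:1164  36:982  37:207  38:1147  39:1415
Giant step factor: 1075^(-40) ≡ 1362 (mod 1559).
Scan 800·1362^i mod 1559 for i = 0, 1, …:
  i=0: 800   i=1: 1418   i=2: 1274   i=3: 21
  i=4: 540   i=5: 1191   i=6: 782   i=7: 287
  i=8: 1144   i=9: 687     …   i=15: 426
  i=16: 264
Match at i=16, j=20: n = 16·40 + 20 = 660.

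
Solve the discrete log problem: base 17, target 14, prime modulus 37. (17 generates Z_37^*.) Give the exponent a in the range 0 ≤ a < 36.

Successive powers of 17 modulo 37:
  17^0=1  17^1=17  17^2=30  17^3=29  17^4=12  17^5=19
  17^6=27  17^7=15  17^8=33  17^9=6  17^10=28  17^11=32
  17^12=26  17^13=35  17^14=3  17^15=14
So 17^15 ≡ 14 (mod 37), giving a = 15.

15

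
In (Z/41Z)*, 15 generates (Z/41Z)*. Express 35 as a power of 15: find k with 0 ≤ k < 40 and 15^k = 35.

33

Successive powers of 15 modulo 41:
  15^0=1  15^1=15  15^2=20  15^3=13  15^4=31  15^5=14
  15^6=5  15^7=34  15^8=18  15^9=24  15^10=32  15^11=29
  15^12=25  15^13=6  15^14=8  15^15=38  15^16=37  15^17=22
  15^18=2  15^19=30  15^20=40  15^21=26  15^22=21  15^23=28
  15^24=10  15^25=27  15^26=36  15^27=7  15^28=23  15^29=17
  15^30=9  15^31=12  15^32=16  15^33=35
So 15^33 ≡ 35 (mod 41), giving k = 33.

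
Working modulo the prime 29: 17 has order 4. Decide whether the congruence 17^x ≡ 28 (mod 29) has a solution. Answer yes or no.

yes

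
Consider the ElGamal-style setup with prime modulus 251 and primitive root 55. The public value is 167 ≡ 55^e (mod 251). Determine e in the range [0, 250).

199

Baby-step giant-step with m = ceil(sqrt(250)) = 16.
Baby table (55^j mod 251 for j=0..15):
  0:1  1:55  2:13  3:213  4:169  5:8  6:189  7:104
  8:198  9:97  10:64  11:6  12:79  13:78  14:23  15:10
Giant step factor: 55^(-16) ≡ 68 (mod 251).
Scan 167·68^i mod 251 for i = 0, 1, …:
  i=0: 167   i=1: 61   i=2: 132   i=3: 191
  i=4: 187   i=5: 166   i=6: 244   i=7: 26
  i=8: 11   i=9: 246   i=10: 162   i=11: 223
  i=12: 104
Match at i=12, j=7: e = 12·16 + 7 = 199.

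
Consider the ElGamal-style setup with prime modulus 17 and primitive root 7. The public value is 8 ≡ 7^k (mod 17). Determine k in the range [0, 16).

Successive powers of 7 modulo 17:
  7^0=1  7^1=7  7^2=15  7^3=3  7^4=4  7^5=11
  7^6=9  7^7=12  7^8=16  7^9=10  7^10=2  7^11=14
  7^12=13  7^13=6  7^14=8
So 7^14 ≡ 8 (mod 17), giving k = 14.

14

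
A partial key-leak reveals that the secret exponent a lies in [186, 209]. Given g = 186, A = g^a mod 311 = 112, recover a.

Compute 186^186 mod 311 = 216, then multiply by 186 repeatedly:
  186^186=216  186^187=57  186^188=28  186^189=232  186^190=234
  186^191=295  186^192=134  186^193=44  186^194=98  186^195=190
  186^196=197  186^197=255  186^198=158  186^199=154  186^200=32
  186^201=43  186^202=223  186^203=115  186^204=242  186^205=228
  186^206=112
Found 112 at exponent 206.

206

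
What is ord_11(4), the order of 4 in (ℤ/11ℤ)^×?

The order of 4 must divide p − 1 = 10 = 2 · 5.
Divisors: 1, 2, 5, 10.
Check each in increasing order: 4^1 ≡ 4;  4^2 ≡ 5;  4^5 ≡ 1.
Smallest exponent giving 1 is 5.

5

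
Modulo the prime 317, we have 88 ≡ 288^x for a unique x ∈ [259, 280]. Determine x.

Compute 288^259 mod 317 = 312, then multiply by 288 repeatedly:
  288^259=312  288^260=145  288^261=233  288^262=217  288^263=47
  288^264=222  288^265=219  288^266=306  288^267=2  288^268=259
  288^269=97  288^270=40  288^271=108  288^272=38  288^273=166
  288^274=258  288^275=126  288^276=150  288^277=88
Found 88 at exponent 277.

277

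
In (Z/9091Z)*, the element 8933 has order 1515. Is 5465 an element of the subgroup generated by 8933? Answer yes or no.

yes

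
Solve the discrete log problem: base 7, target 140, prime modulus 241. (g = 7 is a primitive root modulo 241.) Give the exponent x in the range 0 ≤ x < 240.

39

Baby-step giant-step with m = ceil(sqrt(240)) = 16.
Baby table (7^j mod 241 for j=0..15):
  0:1  1:7  2:49  3:102  4:232  5:178  6:41  7:46
  8:81  9:85  10:113  11:68  12:235  13:199  14:188  15:111
Giant step factor: 7^(-16) ≡ 183 (mod 241).
Scan 140·183^i mod 241 for i = 0, 1, …:
  i=0: 140   i=1: 74   i=2: 46
Match at i=2, j=7: x = 2·16 + 7 = 39.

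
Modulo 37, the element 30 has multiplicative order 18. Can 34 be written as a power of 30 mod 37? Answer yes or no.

yes

⟨30⟩ has order 18; its elements mod 37 are {1, 3, 4, 7, 9, 10, 11, 12, 16, 21, 25, 26, 27, 28, 30, 33, 34, 36}.
34 is in this set.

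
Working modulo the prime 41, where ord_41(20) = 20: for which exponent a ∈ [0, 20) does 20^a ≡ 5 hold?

3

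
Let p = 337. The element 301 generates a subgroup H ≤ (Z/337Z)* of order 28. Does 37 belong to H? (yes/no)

no

37 ∈ ⟨301⟩ iff 37^28 ≡ 1 (mod 337), since |⟨301⟩| = 28.
37^28 mod 337 = 128.
Since 128 ≠ 1, 37 does not lie in the subgroup.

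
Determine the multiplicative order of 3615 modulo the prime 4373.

The order of 3615 must divide p − 1 = 4372 = 2^2 · 1093.
Divisors: 1, 2, 4, 1093, 2186, 4372.
Check each in increasing order: 3615^1 ≡ 3615;  3615^2 ≡ 1701;  3615^4 ≡ 2848;  3615^1093 ≡ 2469;  3615^2186 ≡ 4372;  3615^4372 ≡ 1.
Smallest exponent giving 1 is 4372.

4372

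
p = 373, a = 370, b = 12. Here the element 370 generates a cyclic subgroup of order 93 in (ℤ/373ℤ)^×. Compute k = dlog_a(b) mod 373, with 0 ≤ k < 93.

69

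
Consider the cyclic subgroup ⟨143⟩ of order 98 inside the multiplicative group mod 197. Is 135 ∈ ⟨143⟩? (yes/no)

yes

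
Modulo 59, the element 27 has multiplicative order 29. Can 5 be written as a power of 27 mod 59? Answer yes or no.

yes

5 ∈ ⟨27⟩ iff 5^29 ≡ 1 (mod 59), since |⟨27⟩| = 29.
5^29 mod 59 = 1.
Since 1 = 1, 5 lies in the subgroup.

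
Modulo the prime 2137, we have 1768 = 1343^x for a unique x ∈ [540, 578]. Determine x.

546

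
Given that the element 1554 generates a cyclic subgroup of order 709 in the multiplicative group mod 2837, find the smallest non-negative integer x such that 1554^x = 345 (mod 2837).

298

Baby-step giant-step with m = ceil(sqrt(709)) = 27.
Baby table (1554^j mod 2837 for j=0..26):
  0:1  1:1554  2:629  3:1538  4:1298  5:2822  6:2223  7:1913
  8:2463  9:389  10:225  11:699  12:2512  13:2773  14:2676  15:2299
  16:863  17:2038  18:960  19:2415  20:2396  21:1240  22:637  23:2622
  24:656  25:941  26:1259
Giant step factor: 1554^(-27) ≡ 1481 (mod 2837).
Scan 345·1481^i mod 2837 for i = 0, 1, …:
  i=0: 345   i=1: 285   i=2: 2209   i=3: 468
  i=4: 880   i=5: 1097   i=6: 1893   i=7: 577
  i=8: 600   i=9: 619   i=10: 388   i=11: 1554
Match at i=11, j=1: x = 11·27 + 1 = 298.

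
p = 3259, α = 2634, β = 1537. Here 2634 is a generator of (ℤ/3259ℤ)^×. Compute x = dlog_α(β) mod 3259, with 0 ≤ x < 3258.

Baby-step giant-step with m = ceil(sqrt(3258)) = 58.
Baby table (2634^j mod 3259 for j=0..57):
  0:1  1:2634  2:2804  3:842  4:1708  5:1452  6:1761  7:917
  8:459  9:3176  10:2990  11:1916  12:1812  13:1632  14:67  15:492
  16:2105  17:1011  18:371  19:2773  20:663  21:2777  22:1422  23:957
  24:1531  25:1271  26:821  27:1797  28:1230  29:374  30:898  31:2557
  32:2044  33:28  34:2054  35:296  36:763  37:2198  38:1548  39:423
  40:2863  41:3075  42:935  43:2245  44:1504  45:1851  46:70  47:1876
  48:740  49:278  50:2236  51:611  52:2687  53:2269  54:2799  55:708
  56:724  57:501
Giant step factor: 2634^(-58) ≡ 462 (mod 3259).
Scan 1537·462^i mod 3259 for i = 0, 1, …:
  i=0: 1537   i=1: 2891   i=2: 2711   i=3: 1026
  i=4: 1457   i=5: 1780   i=6: 1092   i=7: 2618
  i=8: 427   i=9: 1734     …   i=21: 992
  i=22: 2044
Match at i=22, j=32: x = 22·58 + 32 = 1308.

1308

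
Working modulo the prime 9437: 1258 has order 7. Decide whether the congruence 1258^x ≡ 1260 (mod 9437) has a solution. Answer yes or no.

⟨1258⟩ has order 7; its elements mod 9437 are {1, 1258, 6502, 6585, 7074, 7681, 8647}.
1260 is not in this set.

no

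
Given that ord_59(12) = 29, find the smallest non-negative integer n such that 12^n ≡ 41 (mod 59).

17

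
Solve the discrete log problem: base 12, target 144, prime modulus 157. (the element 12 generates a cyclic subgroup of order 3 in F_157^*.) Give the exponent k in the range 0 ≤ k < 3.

Successive powers of 12 modulo 157:
  12^0=1  12^1=12  12^2=144
So 12^2 ≡ 144 (mod 157), giving k = 2.

2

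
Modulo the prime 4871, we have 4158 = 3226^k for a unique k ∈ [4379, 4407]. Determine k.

Compute 3226^4379 mod 4871 = 1174, then multiply by 3226 repeatedly:
  3226^4379=1174  3226^4380=2557  3226^4381=2279  3226^4382=1715  3226^4383=4005
  3226^4384=2238  3226^4385=966  3226^4386=3747  3226^4387=2871  3226^4388=2075
  3226^4389=1196  3226^4390=464  3226^4391=1467  3226^4392=2801  3226^4393=321
  3226^4394=2894  3226^4395=3208  3226^4396=3004  3226^4397=2485  3226^4398=3815
  3226^4399=3044  3226^4400=8  3226^4401=1453  3226^4402=1476  3226^4403=2609
  3226^4404=4417  3226^4405=1567  3226^4406=3915  3226^4407=4158
Found 4158 at exponent 4407.

4407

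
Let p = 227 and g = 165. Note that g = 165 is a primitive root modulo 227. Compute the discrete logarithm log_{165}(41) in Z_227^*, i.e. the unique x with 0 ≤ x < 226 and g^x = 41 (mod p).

Baby-step giant-step with m = ceil(sqrt(226)) = 16.
Baby table (165^j mod 227 for j=0..15):
  0:1  1:165  2:212  3:22  4:225  5:124  6:30  7:183
  8:4  9:206  10:167  11:88  12:219  13:42  14:120  15:51
Giant step factor: 165^(-16) ≡ 71 (mod 227).
Scan 41·71^i mod 227 for i = 0, 1, …:
  i=0: 41   i=1: 187   i=2: 111   i=3: 163
  i=4: 223   i=5: 170   i=6: 39   i=7: 45
  i=8: 17   i=9: 72   i=10: 118   i=11: 206
Match at i=11, j=9: x = 11·16 + 9 = 185.

185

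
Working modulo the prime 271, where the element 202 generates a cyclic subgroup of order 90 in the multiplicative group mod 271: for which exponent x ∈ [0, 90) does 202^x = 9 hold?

Successive powers of 202 modulo 271:
  202^0=1  202^1=202  202^2=154  202^3=214  202^4=139  202^5=165
  202^6=268  202^7=207  202^8=80  202^9=171  202^10=125  202^11=47
  202^12=9
So 202^12 ≡ 9 (mod 271), giving x = 12.

12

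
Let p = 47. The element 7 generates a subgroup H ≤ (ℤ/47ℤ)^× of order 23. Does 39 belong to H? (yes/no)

⟨7⟩ has order 23; its elements mod 47 are {1, 2, 3, 4, 6, 7, 8, 9, 12, 14, 16, 17, 18, 21, 24, 25, 27, 28, 32, 34, 36, 37, 42}.
39 is not in this set.

no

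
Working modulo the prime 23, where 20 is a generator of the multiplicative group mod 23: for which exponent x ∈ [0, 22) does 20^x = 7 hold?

17

Successive powers of 20 modulo 23:
  20^0=1  20^1=20  20^2=9  20^3=19  20^4=12  20^5=10
  20^6=16  20^7=21  20^8=6  20^9=5  20^10=8  20^11=22
  20^12=3  20^13=14  20^14=4  20^15=11  20^16=13  20^17=7
So 20^17 ≡ 7 (mod 23), giving x = 17.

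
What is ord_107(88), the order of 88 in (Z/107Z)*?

106

The order of 88 must divide p − 1 = 106 = 2 · 53.
Divisors: 1, 2, 53, 106.
Check each in increasing order: 88^1 ≡ 88;  88^2 ≡ 40;  88^53 ≡ 106;  88^106 ≡ 1.
Smallest exponent giving 1 is 106.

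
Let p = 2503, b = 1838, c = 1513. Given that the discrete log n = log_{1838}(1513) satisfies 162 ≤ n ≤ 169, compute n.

Compute 1838^162 mod 2503 = 1798, then multiply by 1838 repeatedly:
  1838^162=1798  1838^163=764  1838^164=49  1838^165=2457  1838^166=554
  1838^167=2034  1838^168=1513
Found 1513 at exponent 168.

168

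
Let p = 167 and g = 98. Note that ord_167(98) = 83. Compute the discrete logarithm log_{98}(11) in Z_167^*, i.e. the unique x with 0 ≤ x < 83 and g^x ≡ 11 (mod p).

41

Baby-step giant-step with m = ceil(sqrt(83)) = 10.
Baby table (98^j mod 167 for j=0..9):
  0:1  1:98  2:85  3:147  4:44  5:137  6:66  7:122
  8:99  9:16
Giant step factor: 98^(-10) ≡ 18 (mod 167).
Scan 11·18^i mod 167 for i = 0, 1, …:
  i=0: 11   i=1: 31   i=2: 57   i=3: 24
  i=4: 98
Match at i=4, j=1: x = 4·10 + 1 = 41.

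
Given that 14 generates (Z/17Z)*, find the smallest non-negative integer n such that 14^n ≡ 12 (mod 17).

Successive powers of 14 modulo 17:
  14^0=1  14^1=14  14^2=9  14^3=7  14^4=13  14^5=12
So 14^5 ≡ 12 (mod 17), giving n = 5.

5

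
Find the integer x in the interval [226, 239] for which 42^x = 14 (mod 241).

Compute 42^226 mod 241 = 161, then multiply by 42 repeatedly:
  42^226=161  42^227=14
Found 14 at exponent 227.

227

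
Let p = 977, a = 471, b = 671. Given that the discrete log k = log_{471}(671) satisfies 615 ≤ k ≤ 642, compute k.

634

Compute 471^615 mod 977 = 249, then multiply by 471 repeatedly:
  471^615=249  471^616=39  471^617=783  471^618=464  471^619=673
  471^620=435  471^621=692  471^622=591  471^623=893  471^624=493
  471^625=654  471^626=279  471^627=491  471^628=689  471^629=155
  471^630=707  471^631=817  471^632=846  471^633=827  471^634=671
Found 671 at exponent 634.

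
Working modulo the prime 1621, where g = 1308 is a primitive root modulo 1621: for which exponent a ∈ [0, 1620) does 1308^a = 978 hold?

Baby-step giant-step with m = ceil(sqrt(1620)) = 41.
Baby table (1308^j mod 1621 for j=0..40):
  0:1  1:1308  2:709  3:160  4:171  5:1591  6:1285  7:1424
  8:63  9:1354  10:900  11:354  12:1047  13:1352  14:1526  15:557
  16:727  17:1010  18:1586  19:1229  20:1121  21:884  22:499  23:1050
  24:413  25:411  26:1037  27:1240  28:920  29:578  30:638  31:1310
  32:83  33:1578  34:491  35:312  36:1225  37:752  38:1290  39:1480
  40:366
Giant step factor: 1308^(-41) ≡ 663 (mod 1621).
Scan 978·663^i mod 1621 for i = 0, 1, …:
  i=0: 978   i=1: 14   i=2: 1177   i=3: 650
  i=4: 1385   i=5: 769   i=6: 853   i=7: 1431
  i=8: 468   i=9: 673     …   i=35: 1159
  i=36: 63
Match at i=36, j=8: a = 36·41 + 8 = 1484.

1484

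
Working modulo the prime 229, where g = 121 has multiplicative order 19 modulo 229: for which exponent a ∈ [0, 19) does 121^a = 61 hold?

Successive powers of 121 modulo 229:
  121^0=1  121^1=121  121^2=214  121^3=17  121^4=225  121^5=203
  121^6=60  121^7=161  121^8=16  121^9=104  121^10=218  121^11=43
  121^12=165  121^13=42  121^14=44  121^15=57  121^16=27  121^17=61
So 121^17 ≡ 61 (mod 229), giving a = 17.

17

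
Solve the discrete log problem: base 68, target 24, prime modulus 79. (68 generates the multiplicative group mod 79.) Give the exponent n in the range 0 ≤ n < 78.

Baby-step giant-step with m = ceil(sqrt(78)) = 9.
Baby table (68^j mod 79 for j=0..8):
  0:1  1:68  2:42  3:12  4:26  5:30  6:65  7:75
  8:44
Giant step factor: 68^(-9) ≡ 71 (mod 79).
Scan 24·71^i mod 79 for i = 0, 1, …:
  i=0: 24   i=1: 45   i=2: 35   i=3: 36
  i=4: 28   i=5: 13   i=6: 54   i=7: 42
Match at i=7, j=2: n = 7·9 + 2 = 65.

65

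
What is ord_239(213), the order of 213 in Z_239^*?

119

The order of 213 must divide p − 1 = 238 = 2 · 7 · 17.
Divisors: 1, 2, 7, 14, 17, 34, 119, 238.
Check each in increasing order: 213^1 ≡ 213;  213^2 ≡ 198;  213^7 ≡ 163;  213^14 ≡ 40;  213^17 ≡ 98;  213^34 ≡ 44;  213^119 ≡ 1.
Smallest exponent giving 1 is 119.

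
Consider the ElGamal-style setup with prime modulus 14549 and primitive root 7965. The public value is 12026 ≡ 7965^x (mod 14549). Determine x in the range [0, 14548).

6645

Baby-step giant-step with m = ceil(sqrt(14548)) = 121.
Baby table (7965^j mod 14549 for j=0..120):
  0:1  1:7965  2:7585  3:7077  4:5479  5:7784  6:6271  7:1798
  8:4854  9:5417  10:8620  11:1569  12:14043  13:14332  14:2926  15:12641
  16:6485  17:4075  18:13105  19:6799  20:2657  21:8759  22:2980  23:6281
  24:8703  25:7959  26:3442  27:5214  28:6664  29:4008  30:3214  31:7819
  32:8615  33:5391  34:5216  35:8045  36:4629  37:2819  38:4228  39:9634
  40:3384  41:8812  42:3204  43:914  44:5510  45:7366  46:8622  47:2950
  48:115  49:13937  50:13884  51:13660  52:4478  53:7671  54:8264  55:3084
  56:5348  57:11897  58:1968  59:5847  60:6  61:4143  62:1863  63:13364
  64:3776  65:3057  66:8528  67:10788  68:26  69:3404  70:8073  71:9414
  72:11513  73:13247  74:3007  75:3101  76:9812  77:9901  78:5885  79:11696
  80:1393  81:8907  82:3331  83:8588  84:8571  85:4107  86:6103  87:2186
  88:10886  89:9499  90:4735  91:3267  92:8043  93:3248  94:2198  95:4623
  96:13225  97:2365  98:10819  99:14157  100:5755  101:9225  102:4675  103:5484
  104:3962  105:549  106:8085  107:3151  108:690  109:10877  110:10559  111:9215
  112:12319  113:2379  114:5937  115:3955  116:2990  117:13186  118:11808  119:5984
  120:36
Giant step factor: 7965^(-121) ≡ 14374 (mod 14549).
Scan 12026·14374^i mod 14549 for i = 0, 1, …:
  i=0: 12026   i=1: 5055   i=2: 2864   i=3: 8015
  i=4: 8628   i=5: 3196   i=6: 8111   i=7: 6377
  i=8: 4298   i=9: 4398     …   i=53: 7014
  i=54: 9215
Match at i=54, j=111: x = 54·121 + 111 = 6645.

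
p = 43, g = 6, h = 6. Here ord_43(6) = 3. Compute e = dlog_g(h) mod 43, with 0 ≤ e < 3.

Successive powers of 6 modulo 43:
  6^0=1  6^1=6
So 6^1 ≡ 6 (mod 43), giving e = 1.

1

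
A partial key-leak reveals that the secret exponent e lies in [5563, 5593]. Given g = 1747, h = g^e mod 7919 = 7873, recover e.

5591

Compute 1747^5563 mod 7919 = 1272, then multiply by 1747 repeatedly:
  1747^5563=1272  1747^5564=4864  1747^5565=321  1747^5566=6457  1747^5567=3723
  1747^5568=2582  1747^5569=4843  1747^5570=3229  1747^5571=2735  1747^5572=2888
  1747^5573=933  1747^5574=6556  1747^5575=2458  1747^5576=2028  1747^5577=3123
  1747^5578=7609  1747^5579=4841  1747^5580=7654  1747^5581=4266  1747^5582=923
  1747^5583=4924  1747^5584=2194  1747^5585=122  1747^5586=7240  1747^5587=1637
  1747^5588=1080  1747^5589=2038  1747^5590=4755  1747^5591=7873
Found 7873 at exponent 5591.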